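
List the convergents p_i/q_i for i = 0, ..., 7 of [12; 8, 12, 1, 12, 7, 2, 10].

Using the convergent recurrence p_i = a_i*p_{i-1} + p_{i-2}, q_i = a_i*q_{i-1} + q_{i-2} with p_{-2}=0, p_{-1}=1, q_{-2}=1, q_{-1}=0:
  i=0: a_0=12, p_0 = 12*1 + 0 = 12, q_0 = 12*0 + 1 = 1.
  i=1: a_1=8, p_1 = 8*12 + 1 = 97, q_1 = 8*1 + 0 = 8.
  i=2: a_2=12, p_2 = 12*97 + 12 = 1176, q_2 = 12*8 + 1 = 97.
  i=3: a_3=1, p_3 = 1*1176 + 97 = 1273, q_3 = 1*97 + 8 = 105.
  i=4: a_4=12, p_4 = 12*1273 + 1176 = 16452, q_4 = 12*105 + 97 = 1357.
  i=5: a_5=7, p_5 = 7*16452 + 1273 = 116437, q_5 = 7*1357 + 105 = 9604.
  i=6: a_6=2, p_6 = 2*116437 + 16452 = 249326, q_6 = 2*9604 + 1357 = 20565.
  i=7: a_7=10, p_7 = 10*249326 + 116437 = 2609697, q_7 = 10*20565 + 9604 = 215254.

12/1, 97/8, 1176/97, 1273/105, 16452/1357, 116437/9604, 249326/20565, 2609697/215254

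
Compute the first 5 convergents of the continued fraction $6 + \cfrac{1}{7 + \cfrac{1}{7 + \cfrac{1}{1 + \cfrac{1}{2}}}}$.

6/1, 43/7, 307/50, 350/57, 1007/164

Using the convergent recurrence p_i = a_i*p_{i-1} + p_{i-2}, q_i = a_i*q_{i-1} + q_{i-2} with p_{-2}=0, p_{-1}=1, q_{-2}=1, q_{-1}=0:
  i=0: a_0=6, p_0 = 6*1 + 0 = 6, q_0 = 6*0 + 1 = 1.
  i=1: a_1=7, p_1 = 7*6 + 1 = 43, q_1 = 7*1 + 0 = 7.
  i=2: a_2=7, p_2 = 7*43 + 6 = 307, q_2 = 7*7 + 1 = 50.
  i=3: a_3=1, p_3 = 1*307 + 43 = 350, q_3 = 1*50 + 7 = 57.
  i=4: a_4=2, p_4 = 2*350 + 307 = 1007, q_4 = 2*57 + 50 = 164.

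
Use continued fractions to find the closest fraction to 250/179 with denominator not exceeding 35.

46/33

Expand x = 250/179 as a continued fraction with the Euclidean algorithm:
  250 = 1*179 + 71, so a_0 = 1.
  179 = 2*71 + 37, so a_1 = 2.
  71 = 1*37 + 34, so a_2 = 1.
  37 = 1*34 + 3, so a_3 = 1.
  34 = 11*3 + 1, so a_4 = 11.
  3 = 3*1 + 0, so a_5 = 3.
so x = [1; 2, 1, 1, 11, 3].
Convergents (p_i = a_i*p_{i-1} + p_{i-2}, q_i = a_i*q_{i-1} + q_{i-2} with p_{-2}=0, p_{-1}=1, q_{-2}=1, q_{-1}=0), until the denominator exceeds 35:
  i=0: a_0=1, p_0 = 1*1 + 0 = 1, q_0 = 1*0 + 1 = 1.
  i=1: a_1=2, p_1 = 2*1 + 1 = 3, q_1 = 2*1 + 0 = 2.
  i=2: a_2=1, p_2 = 1*3 + 1 = 4, q_2 = 1*2 + 1 = 3.
  i=3: a_3=1, p_3 = 1*4 + 3 = 7, q_3 = 1*3 + 2 = 5.
  i=4: a_4=11, p_4 = 11*7 + 4 = 81, q_4 = 11*5 + 3 = 58.
q_4 = 58 > 35, so the last convergent with denominator <= 35 is p_3/q_3 = 7/5.
The closest fraction with denominator <= 35 is either p_3/q_3 or the intermediate fraction (k*p_3 + p_2)/(k*q_3 + q_2) with the largest k >= 1 whose denominator stays <= 35; these approach x as k grows, and every other convergent or intermediate fraction in range is farther away.
Largest k: floor((35 - q_2)/q_3) = floor((35 - 3)/5) = 6.
That gives (6*7 + 4)/(6*5 + 3) = 46/33.
Compare the errors: |x - 7/5| = |250*5 - 7*179|/(179*5) = 3/895, and |x - 46/33| = |250*33 - 46*179|/(179*33) = 16/5907.
Cross-multiplying, 16*895 = 14320 < 17721 = 3*5907, so 16/5907 is smaller: the intermediate fraction 46/33 is closer to x than 7/5.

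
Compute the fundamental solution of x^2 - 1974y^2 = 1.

First expand sqrt(1974) as a continued fraction. With x_i = (sqrt(1974) + m_i)/d_i and (m_0, d_0) = (0, 1): a_0 = floor(sqrt(1974)) = 44, since 44^2 = 1936 <= 1974 < 2025 = 45^2.
Iterate m_{i+1} = d_i*a_i - m_i, d_{i+1} = (1974 - m_{i+1}^2)/d_i, a_{i+1} = floor((a_0 + m_{i+1})/d_{i+1}):
  m_1 = 1*44 - 0 = 44, d_1 = (1974 - 44^2)/1 = 38/1 = 38, a_1 = floor((44 + 44)/38) = 2.
  m_2 = 38*2 - 44 = 32, d_2 = (1974 - 32^2)/38 = 950/38 = 25, a_2 = floor((44 + 32)/25) = 3.
  m_3 = 25*3 - 32 = 43, d_3 = (1974 - 43^2)/25 = 125/25 = 5, a_3 = floor((44 + 43)/5) = 17.
  m_4 = 5*17 - 43 = 42, d_4 = (1974 - 42^2)/5 = 210/5 = 42, a_4 = floor((44 + 42)/42) = 2.
  m_5 = 42*2 - 42 = 42, d_5 = (1974 - 42^2)/42 = 210/42 = 5, a_5 = floor((44 + 42)/5) = 17.
  m_6 = 5*17 - 42 = 43, d_6 = (1974 - 43^2)/5 = 125/5 = 25, a_6 = floor((44 + 43)/25) = 3.
  m_7 = 25*3 - 43 = 32, d_7 = (1974 - 32^2)/25 = 950/25 = 38, a_7 = floor((44 + 32)/38) = 2.
  m_8 = 38*2 - 32 = 44, d_8 = (1974 - 44^2)/38 = 38/38 = 1, a_8 = floor((44 + 44)/1) = 88.
  m_9 = 1*88 - 44 = 44, d_9 = (1974 - 44^2)/1 = 38/1 = 38: (m_9, d_9) = (m_1, d_1) = (44, 38), so from here the quotients repeat a_1, ..., a_8; the period length is 8.
So sqrt(1974) = [44; (2, 3, 17, 2, 17, 3, 2, 88)] with period length k = 8.
k is even, so the fundamental solution of x^2 - 1974y^2 = 1 is (p_{k-1}, q_{k-1}) = (p_7, q_7); compute convergents through index 7.
Convergents (p_i = a_i*p_{i-1} + p_{i-2}, q_i = a_i*q_{i-1} + q_{i-2} with p_{-2}=0, p_{-1}=1, q_{-2}=1, q_{-1}=0):
  i=0: a_0=44, p_0 = 44*1 + 0 = 44, q_0 = 44*0 + 1 = 1.
  i=1: a_1=2, p_1 = 2*44 + 1 = 89, q_1 = 2*1 + 0 = 2.
  i=2: a_2=3, p_2 = 3*89 + 44 = 311, q_2 = 3*2 + 1 = 7.
  i=3: a_3=17, p_3 = 17*311 + 89 = 5376, q_3 = 17*7 + 2 = 121.
  i=4: a_4=2, p_4 = 2*5376 + 311 = 11063, q_4 = 2*121 + 7 = 249.
  i=5: a_5=17, p_5 = 17*11063 + 5376 = 193447, q_5 = 17*249 + 121 = 4354.
  i=6: a_6=3, p_6 = 3*193447 + 11063 = 591404, q_6 = 3*4354 + 249 = 13311.
  i=7: a_7=2, p_7 = 2*591404 + 193447 = 1376255, q_7 = 2*13311 + 4354 = 30976.
Check: 1376255^2 - 1974*30976^2 = 1894077825025 - 1894077825024 = 1, so (x, y) = (1376255, 30976) solves the equation, and by the theorem it is the least positive solution.

(x, y) = (1376255, 30976)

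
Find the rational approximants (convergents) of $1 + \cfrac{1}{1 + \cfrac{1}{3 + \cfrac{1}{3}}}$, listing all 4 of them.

1/1, 2/1, 7/4, 23/13

Using the convergent recurrence p_i = a_i*p_{i-1} + p_{i-2}, q_i = a_i*q_{i-1} + q_{i-2} with p_{-2}=0, p_{-1}=1, q_{-2}=1, q_{-1}=0:
  i=0: a_0=1, p_0 = 1*1 + 0 = 1, q_0 = 1*0 + 1 = 1.
  i=1: a_1=1, p_1 = 1*1 + 1 = 2, q_1 = 1*1 + 0 = 1.
  i=2: a_2=3, p_2 = 3*2 + 1 = 7, q_2 = 3*1 + 1 = 4.
  i=3: a_3=3, p_3 = 3*7 + 2 = 23, q_3 = 3*4 + 1 = 13.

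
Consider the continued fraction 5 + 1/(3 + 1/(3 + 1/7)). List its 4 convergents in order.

5/1, 16/3, 53/10, 387/73

Using the convergent recurrence p_i = a_i*p_{i-1} + p_{i-2}, q_i = a_i*q_{i-1} + q_{i-2} with p_{-2}=0, p_{-1}=1, q_{-2}=1, q_{-1}=0:
  i=0: a_0=5, p_0 = 5*1 + 0 = 5, q_0 = 5*0 + 1 = 1.
  i=1: a_1=3, p_1 = 3*5 + 1 = 16, q_1 = 3*1 + 0 = 3.
  i=2: a_2=3, p_2 = 3*16 + 5 = 53, q_2 = 3*3 + 1 = 10.
  i=3: a_3=7, p_3 = 7*53 + 16 = 387, q_3 = 7*10 + 3 = 73.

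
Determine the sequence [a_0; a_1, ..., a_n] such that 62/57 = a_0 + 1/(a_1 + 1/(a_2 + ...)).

[1; 11, 2, 2]

Run the Euclidean algorithm on 62 and 57; the successive quotients are the partial quotients a_0, a_1, ... (each step inverts the fractional part left over by the previous one):
  62 = 1*57 + 5, so a_0 = 1.
  57 = 11*5 + 2, so a_1 = 11.
  5 = 2*2 + 1, so a_2 = 2.
  2 = 2*1 + 0, so a_3 = 2.
The remainder reaches 0 after 4 divisions, so the expansion has 4 partial quotients, read off in order.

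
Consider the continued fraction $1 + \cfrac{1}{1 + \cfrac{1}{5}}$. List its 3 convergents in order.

1/1, 2/1, 11/6

Using the convergent recurrence p_i = a_i*p_{i-1} + p_{i-2}, q_i = a_i*q_{i-1} + q_{i-2} with p_{-2}=0, p_{-1}=1, q_{-2}=1, q_{-1}=0:
  i=0: a_0=1, p_0 = 1*1 + 0 = 1, q_0 = 1*0 + 1 = 1.
  i=1: a_1=1, p_1 = 1*1 + 1 = 2, q_1 = 1*1 + 0 = 1.
  i=2: a_2=5, p_2 = 5*2 + 1 = 11, q_2 = 5*1 + 1 = 6.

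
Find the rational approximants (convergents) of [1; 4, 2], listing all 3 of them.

Using the convergent recurrence p_i = a_i*p_{i-1} + p_{i-2}, q_i = a_i*q_{i-1} + q_{i-2} with p_{-2}=0, p_{-1}=1, q_{-2}=1, q_{-1}=0:
  i=0: a_0=1, p_0 = 1*1 + 0 = 1, q_0 = 1*0 + 1 = 1.
  i=1: a_1=4, p_1 = 4*1 + 1 = 5, q_1 = 4*1 + 0 = 4.
  i=2: a_2=2, p_2 = 2*5 + 1 = 11, q_2 = 2*4 + 1 = 9.

1/1, 5/4, 11/9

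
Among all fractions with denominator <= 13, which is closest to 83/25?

Expand x = 83/25 as a continued fraction with the Euclidean algorithm:
  83 = 3*25 + 8, so a_0 = 3.
  25 = 3*8 + 1, so a_1 = 3.
  8 = 8*1 + 0, so a_2 = 8.
so x = [3; 3, 8].
Convergents (p_i = a_i*p_{i-1} + p_{i-2}, q_i = a_i*q_{i-1} + q_{i-2} with p_{-2}=0, p_{-1}=1, q_{-2}=1, q_{-1}=0), until the denominator exceeds 13:
  i=0: a_0=3, p_0 = 3*1 + 0 = 3, q_0 = 3*0 + 1 = 1.
  i=1: a_1=3, p_1 = 3*3 + 1 = 10, q_1 = 3*1 + 0 = 3.
  i=2: a_2=8, p_2 = 8*10 + 3 = 83, q_2 = 8*3 + 1 = 25.
q_2 = 25 > 13, so the last convergent with denominator <= 13 is p_1/q_1 = 10/3.
The closest fraction with denominator <= 13 is either p_1/q_1 or the intermediate fraction (k*p_1 + p_0)/(k*q_1 + q_0) with the largest k >= 1 whose denominator stays <= 13; these approach x as k grows, and every other convergent or intermediate fraction in range is farther away.
Largest k: floor((13 - q_0)/q_1) = floor((13 - 1)/3) = 4.
That gives (4*10 + 3)/(4*3 + 1) = 43/13.
Compare the errors: |x - 10/3| = |83*3 - 10*25|/(25*3) = 1/75, and |x - 43/13| = |83*13 - 43*25|/(25*13) = 4/325.
Cross-multiplying, 4*75 = 300 < 325 = 1*325, so 4/325 is smaller: the intermediate fraction 43/13 is closer to x than 10/3.

43/13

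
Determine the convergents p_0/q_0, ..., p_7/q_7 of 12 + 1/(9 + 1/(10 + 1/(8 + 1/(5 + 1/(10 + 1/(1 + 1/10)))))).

Using the convergent recurrence p_i = a_i*p_{i-1} + p_{i-2}, q_i = a_i*q_{i-1} + q_{i-2} with p_{-2}=0, p_{-1}=1, q_{-2}=1, q_{-1}=0:
  i=0: a_0=12, p_0 = 12*1 + 0 = 12, q_0 = 12*0 + 1 = 1.
  i=1: a_1=9, p_1 = 9*12 + 1 = 109, q_1 = 9*1 + 0 = 9.
  i=2: a_2=10, p_2 = 10*109 + 12 = 1102, q_2 = 10*9 + 1 = 91.
  i=3: a_3=8, p_3 = 8*1102 + 109 = 8925, q_3 = 8*91 + 9 = 737.
  i=4: a_4=5, p_4 = 5*8925 + 1102 = 45727, q_4 = 5*737 + 91 = 3776.
  i=5: a_5=10, p_5 = 10*45727 + 8925 = 466195, q_5 = 10*3776 + 737 = 38497.
  i=6: a_6=1, p_6 = 1*466195 + 45727 = 511922, q_6 = 1*38497 + 3776 = 42273.
  i=7: a_7=10, p_7 = 10*511922 + 466195 = 5585415, q_7 = 10*42273 + 38497 = 461227.

12/1, 109/9, 1102/91, 8925/737, 45727/3776, 466195/38497, 511922/42273, 5585415/461227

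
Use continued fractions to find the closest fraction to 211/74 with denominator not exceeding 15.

Expand x = 211/74 as a continued fraction with the Euclidean algorithm:
  211 = 2*74 + 63, so a_0 = 2.
  74 = 1*63 + 11, so a_1 = 1.
  63 = 5*11 + 8, so a_2 = 5.
  11 = 1*8 + 3, so a_3 = 1.
  8 = 2*3 + 2, so a_4 = 2.
  3 = 1*2 + 1, so a_5 = 1.
  2 = 2*1 + 0, so a_6 = 2.
so x = [2; 1, 5, 1, 2, 1, 2].
Convergents (p_i = a_i*p_{i-1} + p_{i-2}, q_i = a_i*q_{i-1} + q_{i-2} with p_{-2}=0, p_{-1}=1, q_{-2}=1, q_{-1}=0), until the denominator exceeds 15:
  i=0: a_0=2, p_0 = 2*1 + 0 = 2, q_0 = 2*0 + 1 = 1.
  i=1: a_1=1, p_1 = 1*2 + 1 = 3, q_1 = 1*1 + 0 = 1.
  i=2: a_2=5, p_2 = 5*3 + 2 = 17, q_2 = 5*1 + 1 = 6.
  i=3: a_3=1, p_3 = 1*17 + 3 = 20, q_3 = 1*6 + 1 = 7.
  i=4: a_4=2, p_4 = 2*20 + 17 = 57, q_4 = 2*7 + 6 = 20.
q_4 = 20 > 15, so the last convergent with denominator <= 15 is p_3/q_3 = 20/7.
The closest fraction with denominator <= 15 is either p_3/q_3 or the intermediate fraction (k*p_3 + p_2)/(k*q_3 + q_2) with the largest k >= 1 whose denominator stays <= 15; these approach x as k grows, and every other convergent or intermediate fraction in range is farther away.
Largest k: floor((15 - q_2)/q_3) = floor((15 - 6)/7) = 1.
That gives (1*20 + 17)/(1*7 + 6) = 37/13.
Compare the errors: |x - 20/7| = |211*7 - 20*74|/(74*7) = 3/518, and |x - 37/13| = |211*13 - 37*74|/(74*13) = 5/962.
Cross-multiplying, 5*518 = 2590 < 2886 = 3*962, so 5/962 is smaller: the intermediate fraction 37/13 is closer to x than 20/7.

37/13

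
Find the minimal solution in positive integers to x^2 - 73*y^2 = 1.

First expand sqrt(73) as a continued fraction. With x_i = (sqrt(73) + m_i)/d_i and (m_0, d_0) = (0, 1): a_0 = floor(sqrt(73)) = 8, since 8^2 = 64 <= 73 < 81 = 9^2.
Iterate m_{i+1} = d_i*a_i - m_i, d_{i+1} = (73 - m_{i+1}^2)/d_i, a_{i+1} = floor((a_0 + m_{i+1})/d_{i+1}):
  m_1 = 1*8 - 0 = 8, d_1 = (73 - 8^2)/1 = 9/1 = 9, a_1 = floor((8 + 8)/9) = 1.
  m_2 = 9*1 - 8 = 1, d_2 = (73 - 1^2)/9 = 72/9 = 8, a_2 = floor((8 + 1)/8) = 1.
  m_3 = 8*1 - 1 = 7, d_3 = (73 - 7^2)/8 = 24/8 = 3, a_3 = floor((8 + 7)/3) = 5.
  m_4 = 3*5 - 7 = 8, d_4 = (73 - 8^2)/3 = 9/3 = 3, a_4 = floor((8 + 8)/3) = 5.
  m_5 = 3*5 - 8 = 7, d_5 = (73 - 7^2)/3 = 24/3 = 8, a_5 = floor((8 + 7)/8) = 1.
  m_6 = 8*1 - 7 = 1, d_6 = (73 - 1^2)/8 = 72/8 = 9, a_6 = floor((8 + 1)/9) = 1.
  m_7 = 9*1 - 1 = 8, d_7 = (73 - 8^2)/9 = 9/9 = 1, a_7 = floor((8 + 8)/1) = 16.
  m_8 = 1*16 - 8 = 8, d_8 = (73 - 8^2)/1 = 9/1 = 9: (m_8, d_8) = (m_1, d_1) = (8, 9), so from here the quotients repeat a_1, ..., a_7; the period length is 7.
So sqrt(73) = [8; (1, 1, 5, 5, 1, 1, 16)] with period length k = 7.
k is odd, so (p_{k-1}, q_{k-1}) only solves x^2 - 73y^2 = -1 and the fundamental solution of x^2 - 73y^2 = 1 is (p_{2k-1}, q_{2k-1}) = (p_13, q_13); compute convergents through index 13, running through the period twice.
Convergents (p_i = a_i*p_{i-1} + p_{i-2}, q_i = a_i*q_{i-1} + q_{i-2} with p_{-2}=0, p_{-1}=1, q_{-2}=1, q_{-1}=0):
  i=0: a_0=8, p_0 = 8*1 + 0 = 8, q_0 = 8*0 + 1 = 1.
  i=1: a_1=1, p_1 = 1*8 + 1 = 9, q_1 = 1*1 + 0 = 1.
  i=2: a_2=1, p_2 = 1*9 + 8 = 17, q_2 = 1*1 + 1 = 2.
  i=3: a_3=5, p_3 = 5*17 + 9 = 94, q_3 = 5*2 + 1 = 11.
  i=4: a_4=5, p_4 = 5*94 + 17 = 487, q_4 = 5*11 + 2 = 57.
  i=5: a_5=1, p_5 = 1*487 + 94 = 581, q_5 = 1*57 + 11 = 68.
  i=6: a_6=1, p_6 = 1*581 + 487 = 1068, q_6 = 1*68 + 57 = 125.
  i=7: a_7=16, p_7 = 16*1068 + 581 = 17669, q_7 = 16*125 + 68 = 2068.
  i=8: a_8=1, p_8 = 1*17669 + 1068 = 18737, q_8 = 1*2068 + 125 = 2193.
  i=9: a_9=1, p_9 = 1*18737 + 17669 = 36406, q_9 = 1*2193 + 2068 = 4261.
  i=10: a_10=5, p_10 = 5*36406 + 18737 = 200767, q_10 = 5*4261 + 2193 = 23498.
  i=11: a_11=5, p_11 = 5*200767 + 36406 = 1040241, q_11 = 5*23498 + 4261 = 121751.
  i=12: a_12=1, p_12 = 1*1040241 + 200767 = 1241008, q_12 = 1*121751 + 23498 = 145249.
  i=13: a_13=1, p_13 = 1*1241008 + 1040241 = 2281249, q_13 = 1*145249 + 121751 = 267000.
Indeed p_6^2 - 73*q_6^2 = 1140624 - 1140625 = -1, not +1.
Check: 2281249^2 - 73*267000^2 = 5204097000001 - 5204097000000 = 1, so (x, y) = (2281249, 267000) solves the equation, and by the theorem it is the least positive solution.

(x, y) = (2281249, 267000)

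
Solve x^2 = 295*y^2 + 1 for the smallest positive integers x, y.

(x, y) = (2024999, 117900)

First expand sqrt(295) as a continued fraction. With x_i = (sqrt(295) + m_i)/d_i and (m_0, d_0) = (0, 1): a_0 = floor(sqrt(295)) = 17, since 17^2 = 289 <= 295 < 324 = 18^2.
Iterate m_{i+1} = d_i*a_i - m_i, d_{i+1} = (295 - m_{i+1}^2)/d_i, a_{i+1} = floor((a_0 + m_{i+1})/d_{i+1}):
  m_1 = 1*17 - 0 = 17, d_1 = (295 - 17^2)/1 = 6/1 = 6, a_1 = floor((17 + 17)/6) = 5.
  m_2 = 6*5 - 17 = 13, d_2 = (295 - 13^2)/6 = 126/6 = 21, a_2 = floor((17 + 13)/21) = 1.
  m_3 = 21*1 - 13 = 8, d_3 = (295 - 8^2)/21 = 231/21 = 11, a_3 = floor((17 + 8)/11) = 2.
  m_4 = 11*2 - 8 = 14, d_4 = (295 - 14^2)/11 = 99/11 = 9, a_4 = floor((17 + 14)/9) = 3.
  m_5 = 9*3 - 14 = 13, d_5 = (295 - 13^2)/9 = 126/9 = 14, a_5 = floor((17 + 13)/14) = 2.
  m_6 = 14*2 - 13 = 15, d_6 = (295 - 15^2)/14 = 70/14 = 5, a_6 = floor((17 + 15)/5) = 6.
  m_7 = 5*6 - 15 = 15, d_7 = (295 - 15^2)/5 = 70/5 = 14, a_7 = floor((17 + 15)/14) = 2.
  m_8 = 14*2 - 15 = 13, d_8 = (295 - 13^2)/14 = 126/14 = 9, a_8 = floor((17 + 13)/9) = 3.
  m_9 = 9*3 - 13 = 14, d_9 = (295 - 14^2)/9 = 99/9 = 11, a_9 = floor((17 + 14)/11) = 2.
  m_10 = 11*2 - 14 = 8, d_10 = (295 - 8^2)/11 = 231/11 = 21, a_10 = floor((17 + 8)/21) = 1.
  m_11 = 21*1 - 8 = 13, d_11 = (295 - 13^2)/21 = 126/21 = 6, a_11 = floor((17 + 13)/6) = 5.
  m_12 = 6*5 - 13 = 17, d_12 = (295 - 17^2)/6 = 6/6 = 1, a_12 = floor((17 + 17)/1) = 34.
  m_13 = 1*34 - 17 = 17, d_13 = (295 - 17^2)/1 = 6/1 = 6: (m_13, d_13) = (m_1, d_1) = (17, 6), so from here the quotients repeat a_1, ..., a_12; the period length is 12.
So sqrt(295) = [17; (5, 1, 2, 3, 2, 6, 2, 3, 2, 1, 5, 34)] with period length k = 12.
k is even, so the fundamental solution of x^2 - 295y^2 = 1 is (p_{k-1}, q_{k-1}) = (p_11, q_11); compute convergents through index 11.
Convergents (p_i = a_i*p_{i-1} + p_{i-2}, q_i = a_i*q_{i-1} + q_{i-2} with p_{-2}=0, p_{-1}=1, q_{-2}=1, q_{-1}=0):
  i=0: a_0=17, p_0 = 17*1 + 0 = 17, q_0 = 17*0 + 1 = 1.
  i=1: a_1=5, p_1 = 5*17 + 1 = 86, q_1 = 5*1 + 0 = 5.
  i=2: a_2=1, p_2 = 1*86 + 17 = 103, q_2 = 1*5 + 1 = 6.
  i=3: a_3=2, p_3 = 2*103 + 86 = 292, q_3 = 2*6 + 5 = 17.
  i=4: a_4=3, p_4 = 3*292 + 103 = 979, q_4 = 3*17 + 6 = 57.
  i=5: a_5=2, p_5 = 2*979 + 292 = 2250, q_5 = 2*57 + 17 = 131.
  i=6: a_6=6, p_6 = 6*2250 + 979 = 14479, q_6 = 6*131 + 57 = 843.
  i=7: a_7=2, p_7 = 2*14479 + 2250 = 31208, q_7 = 2*843 + 131 = 1817.
  i=8: a_8=3, p_8 = 3*31208 + 14479 = 108103, q_8 = 3*1817 + 843 = 6294.
  i=9: a_9=2, p_9 = 2*108103 + 31208 = 247414, q_9 = 2*6294 + 1817 = 14405.
  i=10: a_10=1, p_10 = 1*247414 + 108103 = 355517, q_10 = 1*14405 + 6294 = 20699.
  i=11: a_11=5, p_11 = 5*355517 + 247414 = 2024999, q_11 = 5*20699 + 14405 = 117900.
Check: 2024999^2 - 295*117900^2 = 4100620950001 - 4100620950000 = 1, so (x, y) = (2024999, 117900) solves the equation, and by the theorem it is the least positive solution.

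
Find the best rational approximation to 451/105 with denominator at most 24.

Expand x = 451/105 as a continued fraction with the Euclidean algorithm:
  451 = 4*105 + 31, so a_0 = 4.
  105 = 3*31 + 12, so a_1 = 3.
  31 = 2*12 + 7, so a_2 = 2.
  12 = 1*7 + 5, so a_3 = 1.
  7 = 1*5 + 2, so a_4 = 1.
  5 = 2*2 + 1, so a_5 = 2.
  2 = 2*1 + 0, so a_6 = 2.
so x = [4; 3, 2, 1, 1, 2, 2].
Convergents (p_i = a_i*p_{i-1} + p_{i-2}, q_i = a_i*q_{i-1} + q_{i-2} with p_{-2}=0, p_{-1}=1, q_{-2}=1, q_{-1}=0), until the denominator exceeds 24:
  i=0: a_0=4, p_0 = 4*1 + 0 = 4, q_0 = 4*0 + 1 = 1.
  i=1: a_1=3, p_1 = 3*4 + 1 = 13, q_1 = 3*1 + 0 = 3.
  i=2: a_2=2, p_2 = 2*13 + 4 = 30, q_2 = 2*3 + 1 = 7.
  i=3: a_3=1, p_3 = 1*30 + 13 = 43, q_3 = 1*7 + 3 = 10.
  i=4: a_4=1, p_4 = 1*43 + 30 = 73, q_4 = 1*10 + 7 = 17.
  i=5: a_5=2, p_5 = 2*73 + 43 = 189, q_5 = 2*17 + 10 = 44.
q_5 = 44 > 24, so the last convergent with denominator <= 24 is p_4/q_4 = 73/17.
The closest fraction with denominator <= 24 is either p_4/q_4 or the intermediate fraction (k*p_4 + p_3)/(k*q_4 + q_3) with the largest k >= 1 whose denominator stays <= 24; these approach x as k grows, and every other convergent or intermediate fraction in range is farther away.
Largest k: floor((24 - q_3)/q_4) = floor((24 - 10)/17) = 0.
Since k = 0, no intermediate fraction beyond p_4/q_4 has denominator <= 24, so the convergent 73/17 is the closest (its error is |451*17 - 73*105|/(105*17) = 2/1785).

73/17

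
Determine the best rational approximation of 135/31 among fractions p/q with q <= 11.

48/11

Expand x = 135/31 as a continued fraction with the Euclidean algorithm:
  135 = 4*31 + 11, so a_0 = 4.
  31 = 2*11 + 9, so a_1 = 2.
  11 = 1*9 + 2, so a_2 = 1.
  9 = 4*2 + 1, so a_3 = 4.
  2 = 2*1 + 0, so a_4 = 2.
so x = [4; 2, 1, 4, 2].
Convergents (p_i = a_i*p_{i-1} + p_{i-2}, q_i = a_i*q_{i-1} + q_{i-2} with p_{-2}=0, p_{-1}=1, q_{-2}=1, q_{-1}=0), until the denominator exceeds 11:
  i=0: a_0=4, p_0 = 4*1 + 0 = 4, q_0 = 4*0 + 1 = 1.
  i=1: a_1=2, p_1 = 2*4 + 1 = 9, q_1 = 2*1 + 0 = 2.
  i=2: a_2=1, p_2 = 1*9 + 4 = 13, q_2 = 1*2 + 1 = 3.
  i=3: a_3=4, p_3 = 4*13 + 9 = 61, q_3 = 4*3 + 2 = 14.
q_3 = 14 > 11, so the last convergent with denominator <= 11 is p_2/q_2 = 13/3.
The closest fraction with denominator <= 11 is either p_2/q_2 or the intermediate fraction (k*p_2 + p_1)/(k*q_2 + q_1) with the largest k >= 1 whose denominator stays <= 11; these approach x as k grows, and every other convergent or intermediate fraction in range is farther away.
Largest k: floor((11 - q_1)/q_2) = floor((11 - 2)/3) = 3.
That gives (3*13 + 9)/(3*3 + 2) = 48/11.
Compare the errors: |x - 13/3| = |135*3 - 13*31|/(31*3) = 2/93, and |x - 48/11| = |135*11 - 48*31|/(31*11) = 3/341.
Cross-multiplying, 3*93 = 279 < 682 = 2*341, so 3/341 is smaller: the intermediate fraction 48/11 is closer to x than 13/3.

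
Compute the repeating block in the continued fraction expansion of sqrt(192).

Write x_i = (sqrt(192) + m_i)/d_i with (m_0, d_0) = (0, 1). a_0 = floor(sqrt(192)) = 13, since 13^2 = 169 <= 192 < 196 = 14^2.
Iterate m_{i+1} = d_i*a_i - m_i, d_{i+1} = (192 - m_{i+1}^2)/d_i, a_{i+1} = floor((a_0 + m_{i+1})/d_{i+1}):
  m_1 = 1*13 - 0 = 13, d_1 = (192 - 13^2)/1 = 23/1 = 23, a_1 = floor((13 + 13)/23) = 1.
  m_2 = 23*1 - 13 = 10, d_2 = (192 - 10^2)/23 = 92/23 = 4, a_2 = floor((13 + 10)/4) = 5.
  m_3 = 4*5 - 10 = 10, d_3 = (192 - 10^2)/4 = 92/4 = 23, a_3 = floor((13 + 10)/23) = 1.
  m_4 = 23*1 - 10 = 13, d_4 = (192 - 13^2)/23 = 23/23 = 1, a_4 = floor((13 + 13)/1) = 26.
  m_5 = 1*26 - 13 = 13, d_5 = (192 - 13^2)/1 = 23/1 = 23: (m_5, d_5) = (m_1, d_1) = (13, 23), so from here the quotients repeat a_1, ..., a_4; the period length is 4.
Hence the expansion of sqrt(192) is a_0 = 13 followed by the repeating block 1, 5, 1, 26 (period 4).

[13; (1, 5, 1, 26)]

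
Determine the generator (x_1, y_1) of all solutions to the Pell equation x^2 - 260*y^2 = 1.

(x, y) = (129, 8)

First expand sqrt(260) as a continued fraction. With x_i = (sqrt(260) + m_i)/d_i and (m_0, d_0) = (0, 1): a_0 = floor(sqrt(260)) = 16, since 16^2 = 256 <= 260 < 289 = 17^2.
Iterate m_{i+1} = d_i*a_i - m_i, d_{i+1} = (260 - m_{i+1}^2)/d_i, a_{i+1} = floor((a_0 + m_{i+1})/d_{i+1}):
  m_1 = 1*16 - 0 = 16, d_1 = (260 - 16^2)/1 = 4/1 = 4, a_1 = floor((16 + 16)/4) = 8.
  m_2 = 4*8 - 16 = 16, d_2 = (260 - 16^2)/4 = 4/4 = 1, a_2 = floor((16 + 16)/1) = 32.
  m_3 = 1*32 - 16 = 16, d_3 = (260 - 16^2)/1 = 4/1 = 4: (m_3, d_3) = (m_1, d_1) = (16, 4), so from here the quotients repeat a_1, a_2; the period length is 2.
So sqrt(260) = [16; (8, 32)] with period length k = 2.
k is even, so the fundamental solution of x^2 - 260y^2 = 1 is (p_{k-1}, q_{k-1}) = (p_1, q_1); compute convergents through index 1.
Convergents (p_i = a_i*p_{i-1} + p_{i-2}, q_i = a_i*q_{i-1} + q_{i-2} with p_{-2}=0, p_{-1}=1, q_{-2}=1, q_{-1}=0):
  i=0: a_0=16, p_0 = 16*1 + 0 = 16, q_0 = 16*0 + 1 = 1.
  i=1: a_1=8, p_1 = 8*16 + 1 = 129, q_1 = 8*1 + 0 = 8.
Check: 129^2 - 260*8^2 = 16641 - 16640 = 1, so (x, y) = (129, 8) solves the equation, and by the theorem it is the least positive solution.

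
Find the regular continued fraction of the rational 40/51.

[0; 1, 3, 1, 1, 1, 3]

Run the Euclidean algorithm on 40 and 51; the successive quotients are the partial quotients a_0, a_1, ... (each step inverts the fractional part left over by the previous one):
  40 = 0*51 + 40, so a_0 = 0.
  51 = 1*40 + 11, so a_1 = 1.
  40 = 3*11 + 7, so a_2 = 3.
  11 = 1*7 + 4, so a_3 = 1.
  7 = 1*4 + 3, so a_4 = 1.
  4 = 1*3 + 1, so a_5 = 1.
  3 = 3*1 + 0, so a_6 = 3.
The remainder reaches 0 after 7 divisions, so the expansion has 7 partial quotients, read off in order.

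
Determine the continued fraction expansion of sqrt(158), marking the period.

Write x_i = (sqrt(158) + m_i)/d_i with (m_0, d_0) = (0, 1). a_0 = floor(sqrt(158)) = 12, since 12^2 = 144 <= 158 < 169 = 13^2.
Iterate m_{i+1} = d_i*a_i - m_i, d_{i+1} = (158 - m_{i+1}^2)/d_i, a_{i+1} = floor((a_0 + m_{i+1})/d_{i+1}):
  m_1 = 1*12 - 0 = 12, d_1 = (158 - 12^2)/1 = 14/1 = 14, a_1 = floor((12 + 12)/14) = 1.
  m_2 = 14*1 - 12 = 2, d_2 = (158 - 2^2)/14 = 154/14 = 11, a_2 = floor((12 + 2)/11) = 1.
  m_3 = 11*1 - 2 = 9, d_3 = (158 - 9^2)/11 = 77/11 = 7, a_3 = floor((12 + 9)/7) = 3.
  m_4 = 7*3 - 9 = 12, d_4 = (158 - 12^2)/7 = 14/7 = 2, a_4 = floor((12 + 12)/2) = 12.
  m_5 = 2*12 - 12 = 12, d_5 = (158 - 12^2)/2 = 14/2 = 7, a_5 = floor((12 + 12)/7) = 3.
  m_6 = 7*3 - 12 = 9, d_6 = (158 - 9^2)/7 = 77/7 = 11, a_6 = floor((12 + 9)/11) = 1.
  m_7 = 11*1 - 9 = 2, d_7 = (158 - 2^2)/11 = 154/11 = 14, a_7 = floor((12 + 2)/14) = 1.
  m_8 = 14*1 - 2 = 12, d_8 = (158 - 12^2)/14 = 14/14 = 1, a_8 = floor((12 + 12)/1) = 24.
  m_9 = 1*24 - 12 = 12, d_9 = (158 - 12^2)/1 = 14/1 = 14: (m_9, d_9) = (m_1, d_1) = (12, 14), so from here the quotients repeat a_1, ..., a_8; the period length is 8.
Hence the expansion of sqrt(158) is a_0 = 12 followed by the repeating block 1, 1, 3, 12, 3, 1, 1, 24 (period 8).

[12; (1, 1, 3, 12, 3, 1, 1, 24)]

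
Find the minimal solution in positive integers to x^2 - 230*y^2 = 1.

(x, y) = (91, 6)

First expand sqrt(230) as a continued fraction. With x_i = (sqrt(230) + m_i)/d_i and (m_0, d_0) = (0, 1): a_0 = floor(sqrt(230)) = 15, since 15^2 = 225 <= 230 < 256 = 16^2.
Iterate m_{i+1} = d_i*a_i - m_i, d_{i+1} = (230 - m_{i+1}^2)/d_i, a_{i+1} = floor((a_0 + m_{i+1})/d_{i+1}):
  m_1 = 1*15 - 0 = 15, d_1 = (230 - 15^2)/1 = 5/1 = 5, a_1 = floor((15 + 15)/5) = 6.
  m_2 = 5*6 - 15 = 15, d_2 = (230 - 15^2)/5 = 5/5 = 1, a_2 = floor((15 + 15)/1) = 30.
  m_3 = 1*30 - 15 = 15, d_3 = (230 - 15^2)/1 = 5/1 = 5: (m_3, d_3) = (m_1, d_1) = (15, 5), so from here the quotients repeat a_1, a_2; the period length is 2.
So sqrt(230) = [15; (6, 30)] with period length k = 2.
k is even, so the fundamental solution of x^2 - 230y^2 = 1 is (p_{k-1}, q_{k-1}) = (p_1, q_1); compute convergents through index 1.
Convergents (p_i = a_i*p_{i-1} + p_{i-2}, q_i = a_i*q_{i-1} + q_{i-2} with p_{-2}=0, p_{-1}=1, q_{-2}=1, q_{-1}=0):
  i=0: a_0=15, p_0 = 15*1 + 0 = 15, q_0 = 15*0 + 1 = 1.
  i=1: a_1=6, p_1 = 6*15 + 1 = 91, q_1 = 6*1 + 0 = 6.
Check: 91^2 - 230*6^2 = 8281 - 8280 = 1, so (x, y) = (91, 6) solves the equation, and by the theorem it is the least positive solution.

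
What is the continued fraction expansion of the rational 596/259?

Run the Euclidean algorithm on 596 and 259; the successive quotients are the partial quotients a_0, a_1, ... (each step inverts the fractional part left over by the previous one):
  596 = 2*259 + 78, so a_0 = 2.
  259 = 3*78 + 25, so a_1 = 3.
  78 = 3*25 + 3, so a_2 = 3.
  25 = 8*3 + 1, so a_3 = 8.
  3 = 3*1 + 0, so a_4 = 3.
The remainder reaches 0 after 5 divisions, so the expansion has 5 partial quotients, read off in order.

[2; 3, 3, 8, 3]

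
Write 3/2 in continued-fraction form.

[1; 2]

Run the Euclidean algorithm on 3 and 2; the successive quotients are the partial quotients a_0, a_1, ... (each step inverts the fractional part left over by the previous one):
  3 = 1*2 + 1, so a_0 = 1.
  2 = 2*1 + 0, so a_1 = 2.
The remainder reaches 0 after 2 divisions, so the expansion has 2 partial quotients, read off in order.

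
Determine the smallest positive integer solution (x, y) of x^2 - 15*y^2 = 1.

First expand sqrt(15) as a continued fraction. With x_i = (sqrt(15) + m_i)/d_i and (m_0, d_0) = (0, 1): a_0 = floor(sqrt(15)) = 3, since 3^2 = 9 <= 15 < 16 = 4^2.
Iterate m_{i+1} = d_i*a_i - m_i, d_{i+1} = (15 - m_{i+1}^2)/d_i, a_{i+1} = floor((a_0 + m_{i+1})/d_{i+1}):
  m_1 = 1*3 - 0 = 3, d_1 = (15 - 3^2)/1 = 6/1 = 6, a_1 = floor((3 + 3)/6) = 1.
  m_2 = 6*1 - 3 = 3, d_2 = (15 - 3^2)/6 = 6/6 = 1, a_2 = floor((3 + 3)/1) = 6.
  m_3 = 1*6 - 3 = 3, d_3 = (15 - 3^2)/1 = 6/1 = 6: (m_3, d_3) = (m_1, d_1) = (3, 6), so from here the quotients repeat a_1, a_2; the period length is 2.
So sqrt(15) = [3; (1, 6)] with period length k = 2.
k is even, so the fundamental solution of x^2 - 15y^2 = 1 is (p_{k-1}, q_{k-1}) = (p_1, q_1); compute convergents through index 1.
Convergents (p_i = a_i*p_{i-1} + p_{i-2}, q_i = a_i*q_{i-1} + q_{i-2} with p_{-2}=0, p_{-1}=1, q_{-2}=1, q_{-1}=0):
  i=0: a_0=3, p_0 = 3*1 + 0 = 3, q_0 = 3*0 + 1 = 1.
  i=1: a_1=1, p_1 = 1*3 + 1 = 4, q_1 = 1*1 + 0 = 1.
Check: 4^2 - 15*1^2 = 16 - 15 = 1, so (x, y) = (4, 1) solves the equation, and by the theorem it is the least positive solution.

(x, y) = (4, 1)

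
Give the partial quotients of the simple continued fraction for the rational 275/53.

[5; 5, 3, 3]

Run the Euclidean algorithm on 275 and 53; the successive quotients are the partial quotients a_0, a_1, ... (each step inverts the fractional part left over by the previous one):
  275 = 5*53 + 10, so a_0 = 5.
  53 = 5*10 + 3, so a_1 = 5.
  10 = 3*3 + 1, so a_2 = 3.
  3 = 3*1 + 0, so a_3 = 3.
The remainder reaches 0 after 4 divisions, so the expansion has 4 partial quotients, read off in order.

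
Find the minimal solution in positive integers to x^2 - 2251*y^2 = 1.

(x, y) = (182330, 3843)

First expand sqrt(2251) as a continued fraction. With x_i = (sqrt(2251) + m_i)/d_i and (m_0, d_0) = (0, 1): a_0 = floor(sqrt(2251)) = 47, since 47^2 = 2209 <= 2251 < 2304 = 48^2.
Iterate m_{i+1} = d_i*a_i - m_i, d_{i+1} = (2251 - m_{i+1}^2)/d_i, a_{i+1} = floor((a_0 + m_{i+1})/d_{i+1}):
  m_1 = 1*47 - 0 = 47, d_1 = (2251 - 47^2)/1 = 42/1 = 42, a_1 = floor((47 + 47)/42) = 2.
  m_2 = 42*2 - 47 = 37, d_2 = (2251 - 37^2)/42 = 882/42 = 21, a_2 = floor((47 + 37)/21) = 4.
  m_3 = 21*4 - 37 = 47, d_3 = (2251 - 47^2)/21 = 42/21 = 2, a_3 = floor((47 + 47)/2) = 47.
  m_4 = 2*47 - 47 = 47, d_4 = (2251 - 47^2)/2 = 42/2 = 21, a_4 = floor((47 + 47)/21) = 4.
  m_5 = 21*4 - 47 = 37, d_5 = (2251 - 37^2)/21 = 882/21 = 42, a_5 = floor((47 + 37)/42) = 2.
  m_6 = 42*2 - 37 = 47, d_6 = (2251 - 47^2)/42 = 42/42 = 1, a_6 = floor((47 + 47)/1) = 94.
  m_7 = 1*94 - 47 = 47, d_7 = (2251 - 47^2)/1 = 42/1 = 42: (m_7, d_7) = (m_1, d_1) = (47, 42), so from here the quotients repeat a_1, ..., a_6; the period length is 6.
So sqrt(2251) = [47; (2, 4, 47, 4, 2, 94)] with period length k = 6.
k is even, so the fundamental solution of x^2 - 2251y^2 = 1 is (p_{k-1}, q_{k-1}) = (p_5, q_5); compute convergents through index 5.
Convergents (p_i = a_i*p_{i-1} + p_{i-2}, q_i = a_i*q_{i-1} + q_{i-2} with p_{-2}=0, p_{-1}=1, q_{-2}=1, q_{-1}=0):
  i=0: a_0=47, p_0 = 47*1 + 0 = 47, q_0 = 47*0 + 1 = 1.
  i=1: a_1=2, p_1 = 2*47 + 1 = 95, q_1 = 2*1 + 0 = 2.
  i=2: a_2=4, p_2 = 4*95 + 47 = 427, q_2 = 4*2 + 1 = 9.
  i=3: a_3=47, p_3 = 47*427 + 95 = 20164, q_3 = 47*9 + 2 = 425.
  i=4: a_4=4, p_4 = 4*20164 + 427 = 81083, q_4 = 4*425 + 9 = 1709.
  i=5: a_5=2, p_5 = 2*81083 + 20164 = 182330, q_5 = 2*1709 + 425 = 3843.
Check: 182330^2 - 2251*3843^2 = 33244228900 - 33244228899 = 1, so (x, y) = (182330, 3843) solves the equation, and by the theorem it is the least positive solution.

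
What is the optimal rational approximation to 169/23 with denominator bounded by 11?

22/3

Expand x = 169/23 as a continued fraction with the Euclidean algorithm:
  169 = 7*23 + 8, so a_0 = 7.
  23 = 2*8 + 7, so a_1 = 2.
  8 = 1*7 + 1, so a_2 = 1.
  7 = 7*1 + 0, so a_3 = 7.
so x = [7; 2, 1, 7].
Convergents (p_i = a_i*p_{i-1} + p_{i-2}, q_i = a_i*q_{i-1} + q_{i-2} with p_{-2}=0, p_{-1}=1, q_{-2}=1, q_{-1}=0), until the denominator exceeds 11:
  i=0: a_0=7, p_0 = 7*1 + 0 = 7, q_0 = 7*0 + 1 = 1.
  i=1: a_1=2, p_1 = 2*7 + 1 = 15, q_1 = 2*1 + 0 = 2.
  i=2: a_2=1, p_2 = 1*15 + 7 = 22, q_2 = 1*2 + 1 = 3.
  i=3: a_3=7, p_3 = 7*22 + 15 = 169, q_3 = 7*3 + 2 = 23.
q_3 = 23 > 11, so the last convergent with denominator <= 11 is p_2/q_2 = 22/3.
The closest fraction with denominator <= 11 is either p_2/q_2 or the intermediate fraction (k*p_2 + p_1)/(k*q_2 + q_1) with the largest k >= 1 whose denominator stays <= 11; these approach x as k grows, and every other convergent or intermediate fraction in range is farther away.
Largest k: floor((11 - q_1)/q_2) = floor((11 - 2)/3) = 3.
That gives (3*22 + 15)/(3*3 + 2) = 81/11.
Compare the errors: |x - 22/3| = |169*3 - 22*23|/(23*3) = 1/69, and |x - 81/11| = |169*11 - 81*23|/(23*11) = 4/253.
Cross-multiplying, 1*253 = 253 < 276 = 4*69, so 1/69 is smaller: the convergent 22/3 is closer to x than 81/11.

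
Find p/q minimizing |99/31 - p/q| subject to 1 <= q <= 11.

Expand x = 99/31 as a continued fraction with the Euclidean algorithm:
  99 = 3*31 + 6, so a_0 = 3.
  31 = 5*6 + 1, so a_1 = 5.
  6 = 6*1 + 0, so a_2 = 6.
so x = [3; 5, 6].
Convergents (p_i = a_i*p_{i-1} + p_{i-2}, q_i = a_i*q_{i-1} + q_{i-2} with p_{-2}=0, p_{-1}=1, q_{-2}=1, q_{-1}=0), until the denominator exceeds 11:
  i=0: a_0=3, p_0 = 3*1 + 0 = 3, q_0 = 3*0 + 1 = 1.
  i=1: a_1=5, p_1 = 5*3 + 1 = 16, q_1 = 5*1 + 0 = 5.
  i=2: a_2=6, p_2 = 6*16 + 3 = 99, q_2 = 6*5 + 1 = 31.
q_2 = 31 > 11, so the last convergent with denominator <= 11 is p_1/q_1 = 16/5.
The closest fraction with denominator <= 11 is either p_1/q_1 or the intermediate fraction (k*p_1 + p_0)/(k*q_1 + q_0) with the largest k >= 1 whose denominator stays <= 11; these approach x as k grows, and every other convergent or intermediate fraction in range is farther away.
Largest k: floor((11 - q_0)/q_1) = floor((11 - 1)/5) = 2.
That gives (2*16 + 3)/(2*5 + 1) = 35/11.
Compare the errors: |x - 16/5| = |99*5 - 16*31|/(31*5) = 1/155, and |x - 35/11| = |99*11 - 35*31|/(31*11) = 4/341.
Cross-multiplying, 1*341 = 341 < 620 = 4*155, so 1/155 is smaller: the convergent 16/5 is closer to x than 35/11.

16/5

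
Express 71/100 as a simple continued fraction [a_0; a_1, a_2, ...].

Run the Euclidean algorithm on 71 and 100; the successive quotients are the partial quotients a_0, a_1, ... (each step inverts the fractional part left over by the previous one):
  71 = 0*100 + 71, so a_0 = 0.
  100 = 1*71 + 29, so a_1 = 1.
  71 = 2*29 + 13, so a_2 = 2.
  29 = 2*13 + 3, so a_3 = 2.
  13 = 4*3 + 1, so a_4 = 4.
  3 = 3*1 + 0, so a_5 = 3.
The remainder reaches 0 after 6 divisions, so the expansion has 6 partial quotients, read off in order.

[0; 1, 2, 2, 4, 3]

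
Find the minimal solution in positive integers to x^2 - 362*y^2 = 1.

First expand sqrt(362) as a continued fraction. With x_i = (sqrt(362) + m_i)/d_i and (m_0, d_0) = (0, 1): a_0 = floor(sqrt(362)) = 19, since 19^2 = 361 <= 362 < 400 = 20^2.
Iterate m_{i+1} = d_i*a_i - m_i, d_{i+1} = (362 - m_{i+1}^2)/d_i, a_{i+1} = floor((a_0 + m_{i+1})/d_{i+1}):
  m_1 = 1*19 - 0 = 19, d_1 = (362 - 19^2)/1 = 1/1 = 1, a_1 = floor((19 + 19)/1) = 38.
  m_2 = 1*38 - 19 = 19, d_2 = (362 - 19^2)/1 = 1/1 = 1: (m_2, d_2) = (m_1, d_1) = (19, 1), so from here the quotient a_1 repeats; the period length is 1.
So sqrt(362) = [19; (38)] with period length k = 1.
k is odd, so (p_{k-1}, q_{k-1}) only solves x^2 - 362y^2 = -1 and the fundamental solution of x^2 - 362y^2 = 1 is (p_{2k-1}, q_{2k-1}) = (p_1, q_1); compute convergents through index 1, running through the period twice.
Convergents (p_i = a_i*p_{i-1} + p_{i-2}, q_i = a_i*q_{i-1} + q_{i-2} with p_{-2}=0, p_{-1}=1, q_{-2}=1, q_{-1}=0):
  i=0: a_0=19, p_0 = 19*1 + 0 = 19, q_0 = 19*0 + 1 = 1.
  i=1: a_1=38, p_1 = 38*19 + 1 = 723, q_1 = 38*1 + 0 = 38.
Indeed p_0^2 - 362*q_0^2 = 361 - 362 = -1, not +1.
Check: 723^2 - 362*38^2 = 522729 - 522728 = 1, so (x, y) = (723, 38) solves the equation, and by the theorem it is the least positive solution.

(x, y) = (723, 38)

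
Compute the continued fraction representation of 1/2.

Run the Euclidean algorithm on 1 and 2; the successive quotients are the partial quotients a_0, a_1, ... (each step inverts the fractional part left over by the previous one):
  1 = 0*2 + 1, so a_0 = 0.
  2 = 2*1 + 0, so a_1 = 2.
The remainder reaches 0 after 2 divisions, so the expansion has 2 partial quotients, read off in order.

[0; 2]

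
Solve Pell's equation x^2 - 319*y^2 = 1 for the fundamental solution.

(x, y) = (12901780, 722361)

First expand sqrt(319) as a continued fraction. With x_i = (sqrt(319) + m_i)/d_i and (m_0, d_0) = (0, 1): a_0 = floor(sqrt(319)) = 17, since 17^2 = 289 <= 319 < 324 = 18^2.
Iterate m_{i+1} = d_i*a_i - m_i, d_{i+1} = (319 - m_{i+1}^2)/d_i, a_{i+1} = floor((a_0 + m_{i+1})/d_{i+1}):
  m_1 = 1*17 - 0 = 17, d_1 = (319 - 17^2)/1 = 30/1 = 30, a_1 = floor((17 + 17)/30) = 1.
  m_2 = 30*1 - 17 = 13, d_2 = (319 - 13^2)/30 = 150/30 = 5, a_2 = floor((17 + 13)/5) = 6.
  m_3 = 5*6 - 13 = 17, d_3 = (319 - 17^2)/5 = 30/5 = 6, a_3 = floor((17 + 17)/6) = 5.
  m_4 = 6*5 - 17 = 13, d_4 = (319 - 13^2)/6 = 150/6 = 25, a_4 = floor((17 + 13)/25) = 1.
  m_5 = 25*1 - 13 = 12, d_5 = (319 - 12^2)/25 = 175/25 = 7, a_5 = floor((17 + 12)/7) = 4.
  m_6 = 7*4 - 12 = 16, d_6 = (319 - 16^2)/7 = 63/7 = 9, a_6 = floor((17 + 16)/9) = 3.
  m_7 = 9*3 - 16 = 11, d_7 = (319 - 11^2)/9 = 198/9 = 22, a_7 = floor((17 + 11)/22) = 1.
  m_8 = 22*1 - 11 = 11, d_8 = (319 - 11^2)/22 = 198/22 = 9, a_8 = floor((17 + 11)/9) = 3.
  m_9 = 9*3 - 11 = 16, d_9 = (319 - 16^2)/9 = 63/9 = 7, a_9 = floor((17 + 16)/7) = 4.
  m_10 = 7*4 - 16 = 12, d_10 = (319 - 12^2)/7 = 175/7 = 25, a_10 = floor((17 + 12)/25) = 1.
  m_11 = 25*1 - 12 = 13, d_11 = (319 - 13^2)/25 = 150/25 = 6, a_11 = floor((17 + 13)/6) = 5.
  m_12 = 6*5 - 13 = 17, d_12 = (319 - 17^2)/6 = 30/6 = 5, a_12 = floor((17 + 17)/5) = 6.
  m_13 = 5*6 - 17 = 13, d_13 = (319 - 13^2)/5 = 150/5 = 30, a_13 = floor((17 + 13)/30) = 1.
  m_14 = 30*1 - 13 = 17, d_14 = (319 - 17^2)/30 = 30/30 = 1, a_14 = floor((17 + 17)/1) = 34.
  m_15 = 1*34 - 17 = 17, d_15 = (319 - 17^2)/1 = 30/1 = 30: (m_15, d_15) = (m_1, d_1) = (17, 30), so from here the quotients repeat a_1, ..., a_14; the period length is 14.
So sqrt(319) = [17; (1, 6, 5, 1, 4, 3, 1, 3, 4, 1, 5, 6, 1, 34)] with period length k = 14.
k is even, so the fundamental solution of x^2 - 319y^2 = 1 is (p_{k-1}, q_{k-1}) = (p_13, q_13); compute convergents through index 13.
Convergents (p_i = a_i*p_{i-1} + p_{i-2}, q_i = a_i*q_{i-1} + q_{i-2} with p_{-2}=0, p_{-1}=1, q_{-2}=1, q_{-1}=0):
  i=0: a_0=17, p_0 = 17*1 + 0 = 17, q_0 = 17*0 + 1 = 1.
  i=1: a_1=1, p_1 = 1*17 + 1 = 18, q_1 = 1*1 + 0 = 1.
  i=2: a_2=6, p_2 = 6*18 + 17 = 125, q_2 = 6*1 + 1 = 7.
  i=3: a_3=5, p_3 = 5*125 + 18 = 643, q_3 = 5*7 + 1 = 36.
  i=4: a_4=1, p_4 = 1*643 + 125 = 768, q_4 = 1*36 + 7 = 43.
  i=5: a_5=4, p_5 = 4*768 + 643 = 3715, q_5 = 4*43 + 36 = 208.
  i=6: a_6=3, p_6 = 3*3715 + 768 = 11913, q_6 = 3*208 + 43 = 667.
  i=7: a_7=1, p_7 = 1*11913 + 3715 = 15628, q_7 = 1*667 + 208 = 875.
  i=8: a_8=3, p_8 = 3*15628 + 11913 = 58797, q_8 = 3*875 + 667 = 3292.
  i=9: a_9=4, p_9 = 4*58797 + 15628 = 250816, q_9 = 4*3292 + 875 = 14043.
  i=10: a_10=1, p_10 = 1*250816 + 58797 = 309613, q_10 = 1*14043 + 3292 = 17335.
  i=11: a_11=5, p_11 = 5*309613 + 250816 = 1798881, q_11 = 5*17335 + 14043 = 100718.
  i=12: a_12=6, p_12 = 6*1798881 + 309613 = 11102899, q_12 = 6*100718 + 17335 = 621643.
  i=13: a_13=1, p_13 = 1*11102899 + 1798881 = 12901780, q_13 = 1*621643 + 100718 = 722361.
Check: 12901780^2 - 319*722361^2 = 166455927168400 - 166455927168399 = 1, so (x, y) = (12901780, 722361) solves the equation, and by the theorem it is the least positive solution.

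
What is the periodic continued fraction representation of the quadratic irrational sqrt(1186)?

Write x_i = (sqrt(1186) + m_i)/d_i with (m_0, d_0) = (0, 1). a_0 = floor(sqrt(1186)) = 34, since 34^2 = 1156 <= 1186 < 1225 = 35^2.
Iterate m_{i+1} = d_i*a_i - m_i, d_{i+1} = (1186 - m_{i+1}^2)/d_i, a_{i+1} = floor((a_0 + m_{i+1})/d_{i+1}):
  m_1 = 1*34 - 0 = 34, d_1 = (1186 - 34^2)/1 = 30/1 = 30, a_1 = floor((34 + 34)/30) = 2.
  m_2 = 30*2 - 34 = 26, d_2 = (1186 - 26^2)/30 = 510/30 = 17, a_2 = floor((34 + 26)/17) = 3.
  m_3 = 17*3 - 26 = 25, d_3 = (1186 - 25^2)/17 = 561/17 = 33, a_3 = floor((34 + 25)/33) = 1.
  m_4 = 33*1 - 25 = 8, d_4 = (1186 - 8^2)/33 = 1122/33 = 34, a_4 = floor((34 + 8)/34) = 1.
  m_5 = 34*1 - 8 = 26, d_5 = (1186 - 26^2)/34 = 510/34 = 15, a_5 = floor((34 + 26)/15) = 4.
  m_6 = 15*4 - 26 = 34, d_6 = (1186 - 34^2)/15 = 30/15 = 2, a_6 = floor((34 + 34)/2) = 34.
  m_7 = 2*34 - 34 = 34, d_7 = (1186 - 34^2)/2 = 30/2 = 15, a_7 = floor((34 + 34)/15) = 4.
  m_8 = 15*4 - 34 = 26, d_8 = (1186 - 26^2)/15 = 510/15 = 34, a_8 = floor((34 + 26)/34) = 1.
  m_9 = 34*1 - 26 = 8, d_9 = (1186 - 8^2)/34 = 1122/34 = 33, a_9 = floor((34 + 8)/33) = 1.
  m_10 = 33*1 - 8 = 25, d_10 = (1186 - 25^2)/33 = 561/33 = 17, a_10 = floor((34 + 25)/17) = 3.
  m_11 = 17*3 - 25 = 26, d_11 = (1186 - 26^2)/17 = 510/17 = 30, a_11 = floor((34 + 26)/30) = 2.
  m_12 = 30*2 - 26 = 34, d_12 = (1186 - 34^2)/30 = 30/30 = 1, a_12 = floor((34 + 34)/1) = 68.
  m_13 = 1*68 - 34 = 34, d_13 = (1186 - 34^2)/1 = 30/1 = 30: (m_13, d_13) = (m_1, d_1) = (34, 30), so from here the quotients repeat a_1, ..., a_12; the period length is 12.
Hence the expansion of sqrt(1186) is a_0 = 34 followed by the repeating block 2, 3, 1, 1, 4, 34, 4, 1, 1, 3, 2, 68 (period 12).

[34; (2, 3, 1, 1, 4, 34, 4, 1, 1, 3, 2, 68)]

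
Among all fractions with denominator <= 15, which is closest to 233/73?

Expand x = 233/73 as a continued fraction with the Euclidean algorithm:
  233 = 3*73 + 14, so a_0 = 3.
  73 = 5*14 + 3, so a_1 = 5.
  14 = 4*3 + 2, so a_2 = 4.
  3 = 1*2 + 1, so a_3 = 1.
  2 = 2*1 + 0, so a_4 = 2.
so x = [3; 5, 4, 1, 2].
Convergents (p_i = a_i*p_{i-1} + p_{i-2}, q_i = a_i*q_{i-1} + q_{i-2} with p_{-2}=0, p_{-1}=1, q_{-2}=1, q_{-1}=0), until the denominator exceeds 15:
  i=0: a_0=3, p_0 = 3*1 + 0 = 3, q_0 = 3*0 + 1 = 1.
  i=1: a_1=5, p_1 = 5*3 + 1 = 16, q_1 = 5*1 + 0 = 5.
  i=2: a_2=4, p_2 = 4*16 + 3 = 67, q_2 = 4*5 + 1 = 21.
q_2 = 21 > 15, so the last convergent with denominator <= 15 is p_1/q_1 = 16/5.
The closest fraction with denominator <= 15 is either p_1/q_1 or the intermediate fraction (k*p_1 + p_0)/(k*q_1 + q_0) with the largest k >= 1 whose denominator stays <= 15; these approach x as k grows, and every other convergent or intermediate fraction in range is farther away.
Largest k: floor((15 - q_0)/q_1) = floor((15 - 1)/5) = 2.
That gives (2*16 + 3)/(2*5 + 1) = 35/11.
Compare the errors: |x - 16/5| = |233*5 - 16*73|/(73*5) = 3/365, and |x - 35/11| = |233*11 - 35*73|/(73*11) = 8/803.
Cross-multiplying, 3*803 = 2409 < 2920 = 8*365, so 3/365 is smaller: the convergent 16/5 is closer to x than 35/11.

16/5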